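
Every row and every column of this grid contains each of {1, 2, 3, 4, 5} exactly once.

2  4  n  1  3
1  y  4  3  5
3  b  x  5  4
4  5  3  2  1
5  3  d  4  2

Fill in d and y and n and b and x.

d = 1, y = 2, n = 5, b = 1, x = 2

Cell (2,2): row 2 already has {1, 3, 4, 5} → 2.
For row 3, column 2: column 2 already has {2, 3, 4, 5}; that leaves 1.
Cell (5,3): row 5 already has {2, 3, 4, 5} → 1.
Cell (1,3): row 1 already has {1, 2, 3, 4} → 5.
Cell (3,3): row 3 already has {1, 3, 4, 5} → 2.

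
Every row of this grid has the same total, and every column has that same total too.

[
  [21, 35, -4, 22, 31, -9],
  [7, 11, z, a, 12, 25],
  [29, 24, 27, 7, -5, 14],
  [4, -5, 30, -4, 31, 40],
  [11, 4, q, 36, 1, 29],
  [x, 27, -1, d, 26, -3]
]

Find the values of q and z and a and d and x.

Rows 1 and 3 both sum to 96, so that's the common total.
Row 5 has 11 + 4 + 36 + 1 + 29 = 81; the blank must be 96 − 81 = 15.
Column 3 has -4 + 27 + 30 + 15 − 1 = 67; the blank must be 96 − 67 = 29.
Column 1 has 21 + 7 + 29 + 4 + 11 = 72; the blank must be 96 − 72 = 24.
Row 6 has 24 + 27 − 1 + 26 − 3 = 73; the blank must be 96 − 73 = 23.
Row 2 has 7 + 11 + 29 + 12 + 25 = 84; the blank must be 96 − 84 = 12.

q = 15, z = 29, a = 12, d = 23, x = 24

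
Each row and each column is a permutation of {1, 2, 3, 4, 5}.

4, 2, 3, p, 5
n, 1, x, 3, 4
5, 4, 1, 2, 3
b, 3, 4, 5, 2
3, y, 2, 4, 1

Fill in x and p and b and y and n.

x = 5, p = 1, b = 1, y = 5, n = 2

For row 2, column 3: column 3 already has {1, 2, 3, 4}; that leaves 5.
Cell (1,4): row 1 already has {2, 3, 4, 5} → 1.
For row 4, column 1: row 4 already has {2, 3, 4, 5}; that leaves 1.
At (row 2, col 1): row 2 already has {1, 3, 4, 5}, so the value is 2.
At (row 5, col 2): row 5 already has {1, 2, 3, 4}, so the value is 5.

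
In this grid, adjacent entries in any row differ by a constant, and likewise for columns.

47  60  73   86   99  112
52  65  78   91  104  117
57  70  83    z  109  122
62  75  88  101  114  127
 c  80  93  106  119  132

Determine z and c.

Along each row the entries change by 13 per step; down each column they change by 5.
Row 3: from 57 at column 1, stepping by 13 to column 4 gives 96.
Row 5: from 80 at column 2, stepping by 13 to column 1 gives 67.

z = 96, c = 67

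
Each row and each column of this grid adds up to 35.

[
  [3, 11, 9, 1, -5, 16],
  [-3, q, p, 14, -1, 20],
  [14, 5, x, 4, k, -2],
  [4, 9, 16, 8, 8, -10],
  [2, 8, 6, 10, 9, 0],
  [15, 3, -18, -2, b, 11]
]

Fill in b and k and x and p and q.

Column 2 has 11 + 5 + 9 + 8 + 3 = 36; the blank must be 35 − 36 = -1.
Row 2 has -3 − 1 + 14 − 1 + 20 = 29; the blank must be 35 − 29 = 6.
Row 6 has 15 + 3 − 18 − 2 + 11 = 9; the blank must be 35 − 9 = 26.
Column 5 has -5 − 1 + 8 + 9 + 26 = 37; the blank must be 35 − 37 = -2.
Row 3 has 14 + 5 + 4 − 2 − 2 = 19; the blank must be 35 − 19 = 16.

b = 26, k = -2, x = 16, p = 6, q = -1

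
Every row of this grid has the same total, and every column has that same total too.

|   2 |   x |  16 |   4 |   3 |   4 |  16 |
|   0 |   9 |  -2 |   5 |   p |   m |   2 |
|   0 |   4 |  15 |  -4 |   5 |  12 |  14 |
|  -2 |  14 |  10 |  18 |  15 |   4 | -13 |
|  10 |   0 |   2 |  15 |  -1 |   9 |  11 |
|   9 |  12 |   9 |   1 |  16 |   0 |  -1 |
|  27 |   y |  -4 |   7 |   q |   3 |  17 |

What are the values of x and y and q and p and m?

x = 1, y = 6, q = -10, p = 18, m = 14

Rows 3 and 4 both sum to 46, so that's the common total.
The known cells in row 1 total 45, leaving 46 − 45 = 1 for the blank.
The known cells in column 6 total 32, leaving 46 − 32 = 14 for the blank.
The known cells in column 2 total 40, leaving 46 − 40 = 6 for the blank.
The known cells in row 7 total 56, leaving 46 − 56 = -10 for the blank.
The known cells in row 2 total 28, leaving 46 − 28 = 18 for the blank.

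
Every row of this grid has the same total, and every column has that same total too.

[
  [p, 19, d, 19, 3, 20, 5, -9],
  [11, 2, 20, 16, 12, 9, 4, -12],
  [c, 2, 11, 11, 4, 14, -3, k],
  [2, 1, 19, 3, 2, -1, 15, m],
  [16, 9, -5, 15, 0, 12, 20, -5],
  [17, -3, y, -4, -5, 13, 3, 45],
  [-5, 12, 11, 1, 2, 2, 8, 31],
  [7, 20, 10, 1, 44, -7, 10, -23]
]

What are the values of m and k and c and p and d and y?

m = 21, k = 14, c = 9, p = 5, d = 0, y = -4

Rows 2 and 5 both sum to 62, so that's the common total.
Row 4: 2 + 1 + 19 + 3 + 2 − 1 + 15 = 41, so its missing entry is 62 − 41 = 21.
Column 8: -9 − 12 + 21 − 5 + 45 + 31 − 23 = 48, so its missing entry is 62 − 48 = 14.
Row 3: 2 + 11 + 11 + 4 + 14 − 3 + 14 = 53, so its missing entry is 62 − 53 = 9.
Column 1: 11 + 9 + 2 + 16 + 17 − 5 + 7 = 57, so its missing entry is 62 − 57 = 5.
Row 1: 5 + 19 + 19 + 3 + 20 + 5 − 9 = 62, so its missing entry is 62 − 62 = 0.
Row 6: 17 − 3 − 4 − 5 + 13 + 3 + 45 = 66, so its missing entry is 62 − 66 = -4.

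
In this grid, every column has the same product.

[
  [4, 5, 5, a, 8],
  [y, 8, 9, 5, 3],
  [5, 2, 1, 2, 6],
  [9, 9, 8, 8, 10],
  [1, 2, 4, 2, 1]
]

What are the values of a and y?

a = 9, y = 8

Columns 3 and 5 each multiply to 1440, so every column has product 1440.
Column 4: 5×2×8×2 = 160, so the missing entry is 1440 ÷ 160 = 9.
Column 1: 4×5×9×1 = 180, so the missing entry is 1440 ÷ 180 = 8.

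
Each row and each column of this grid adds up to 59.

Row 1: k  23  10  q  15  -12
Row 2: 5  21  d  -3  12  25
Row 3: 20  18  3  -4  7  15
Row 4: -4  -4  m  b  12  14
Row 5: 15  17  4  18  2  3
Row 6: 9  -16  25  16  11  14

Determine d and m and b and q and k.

Row 2: 5 + 21 − 3 + 12 + 25 = 60, so its missing entry is 59 − 60 = -1.
Column 1: 5 + 20 − 4 + 15 + 9 = 45, so its missing entry is 59 − 45 = 14.
Row 1: 14 + 23 + 10 + 15 − 12 = 50, so its missing entry is 59 − 50 = 9.
Column 4: 9 − 3 − 4 + 18 + 16 = 36, so its missing entry is 59 − 36 = 23.
Row 4: -4 − 4 + 23 + 12 + 14 = 41, so its missing entry is 59 − 41 = 18.

d = -1, m = 18, b = 23, q = 9, k = 14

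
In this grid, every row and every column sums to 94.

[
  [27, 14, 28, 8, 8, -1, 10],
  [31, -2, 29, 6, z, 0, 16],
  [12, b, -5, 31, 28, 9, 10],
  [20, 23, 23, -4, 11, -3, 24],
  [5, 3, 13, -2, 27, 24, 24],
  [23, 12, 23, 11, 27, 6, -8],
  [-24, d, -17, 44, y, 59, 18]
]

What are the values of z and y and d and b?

z = 14, y = -21, d = 35, b = 9

Row 3 has 12 − 5 + 31 + 28 + 9 + 10 = 85; the blank must be 94 − 85 = 9.
Column 2 has 14 − 2 + 9 + 23 + 3 + 12 = 59; the blank must be 94 − 59 = 35.
Row 7 has -24 + 35 − 17 + 44 + 59 + 18 = 115; the blank must be 94 − 115 = -21.
Row 2 has 31 − 2 + 29 + 6 + 0 + 16 = 80; the blank must be 94 − 80 = 14.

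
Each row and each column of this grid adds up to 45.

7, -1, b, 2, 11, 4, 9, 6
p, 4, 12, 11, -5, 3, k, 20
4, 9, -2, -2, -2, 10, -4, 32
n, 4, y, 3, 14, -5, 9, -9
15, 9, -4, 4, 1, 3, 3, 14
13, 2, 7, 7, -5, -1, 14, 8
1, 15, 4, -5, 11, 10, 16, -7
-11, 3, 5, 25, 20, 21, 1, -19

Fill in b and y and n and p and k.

b = 7, y = 16, n = 13, p = 3, k = -3

The known cells in row 1 total 38, leaving 45 − 38 = 7 for the blank.
The known cells in column 7 total 48, leaving 45 − 48 = -3 for the blank.
The known cells in row 2 total 42, leaving 45 − 42 = 3 for the blank.
The known cells in column 1 total 32, leaving 45 − 32 = 13 for the blank.
The known cells in row 4 total 29, leaving 45 − 29 = 16 for the blank.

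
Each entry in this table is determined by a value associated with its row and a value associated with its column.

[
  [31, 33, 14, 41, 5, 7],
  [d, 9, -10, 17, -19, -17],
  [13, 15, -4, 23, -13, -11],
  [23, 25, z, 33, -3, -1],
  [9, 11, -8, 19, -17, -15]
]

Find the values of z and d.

The difference between any two rows is the same in every column — this is an addition table with the headers hidden.
Row 4 minus row 1 is 25 − 33 = -8, so its entry in column 3 is 14 + (-8) = 6.
Row 2 minus row 1 is 9 − 33 = -24, so its entry in column 1 is 31 + (-24) = 7.

z = 6, d = 7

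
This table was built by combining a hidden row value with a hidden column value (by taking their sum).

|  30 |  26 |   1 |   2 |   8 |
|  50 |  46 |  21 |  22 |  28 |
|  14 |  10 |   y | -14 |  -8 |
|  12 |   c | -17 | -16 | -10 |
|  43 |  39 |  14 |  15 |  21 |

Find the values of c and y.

The difference between any two rows is the same in every column — this is an addition table with the headers hidden.
Row 4 minus row 1 is -16 − 2 = -18, so its entry in column 2 is 26 + (-18) = 8.
Row 3 minus row 1 is -14 − 2 = -16, so its entry in column 3 is 1 + (-16) = -15.

c = 8, y = -15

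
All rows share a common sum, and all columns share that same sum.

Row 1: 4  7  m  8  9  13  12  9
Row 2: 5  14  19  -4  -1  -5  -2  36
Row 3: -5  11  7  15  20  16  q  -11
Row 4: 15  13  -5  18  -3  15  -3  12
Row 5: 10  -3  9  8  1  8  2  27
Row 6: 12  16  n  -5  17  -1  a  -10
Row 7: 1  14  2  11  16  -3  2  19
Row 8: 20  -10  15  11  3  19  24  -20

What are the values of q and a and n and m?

q = 9, a = 18, n = 15, m = 0

Rows 2 and 4 both sum to 62, so that's the common total.
Row 1: 4 + 7 + 8 + 9 + 13 + 12 + 9 = 62, so its missing entry is 62 − 62 = 0.
Row 3: -5 + 11 + 7 + 15 + 20 + 16 − 11 = 53, so its missing entry is 62 − 53 = 9.
Column 7: 12 − 2 + 9 − 3 + 2 + 2 + 24 = 44, so its missing entry is 62 − 44 = 18.
Row 6: 12 + 16 − 5 + 17 − 1 + 18 − 10 = 47, so its missing entry is 62 − 47 = 15.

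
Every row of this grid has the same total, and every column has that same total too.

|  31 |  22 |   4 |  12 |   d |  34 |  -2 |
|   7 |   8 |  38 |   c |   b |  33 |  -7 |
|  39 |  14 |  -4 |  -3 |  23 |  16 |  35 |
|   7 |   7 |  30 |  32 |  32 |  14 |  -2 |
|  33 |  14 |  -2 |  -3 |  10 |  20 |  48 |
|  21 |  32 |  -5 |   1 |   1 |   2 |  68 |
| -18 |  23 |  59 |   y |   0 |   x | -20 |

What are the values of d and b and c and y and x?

Rows 3 and 4 both sum to 120, so that's the common total.
Row 1: 31 + 22 + 4 + 12 + 34 − 2 = 101, so its missing entry is 120 − 101 = 19.
Column 6: 34 + 33 + 16 + 14 + 20 + 2 = 119, so its missing entry is 120 − 119 = 1.
Column 5: 19 + 23 + 32 + 10 + 1 + 0 = 85, so its missing entry is 120 − 85 = 35.
Row 7: -18 + 23 + 59 + 0 + 1 − 20 = 45, so its missing entry is 120 − 45 = 75.
Row 2: 7 + 8 + 38 + 35 + 33 − 7 = 114, so its missing entry is 120 − 114 = 6.

d = 19, b = 35, c = 6, y = 75, x = 1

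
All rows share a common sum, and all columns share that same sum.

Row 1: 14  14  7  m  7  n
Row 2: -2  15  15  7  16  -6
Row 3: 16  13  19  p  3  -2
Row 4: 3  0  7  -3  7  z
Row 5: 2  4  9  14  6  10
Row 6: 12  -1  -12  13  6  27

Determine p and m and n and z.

Rows 2 and 5 both sum to 45, so that's the common total.
The known cells in row 3 total 49, leaving 45 − 49 = -4 for the blank.
The known cells in column 4 total 27, leaving 45 − 27 = 18 for the blank.
The known cells in row 4 total 14, leaving 45 − 14 = 31 for the blank.
The known cells in row 1 total 60, leaving 45 − 60 = -15 for the blank.

p = -4, m = 18, n = -15, z = 31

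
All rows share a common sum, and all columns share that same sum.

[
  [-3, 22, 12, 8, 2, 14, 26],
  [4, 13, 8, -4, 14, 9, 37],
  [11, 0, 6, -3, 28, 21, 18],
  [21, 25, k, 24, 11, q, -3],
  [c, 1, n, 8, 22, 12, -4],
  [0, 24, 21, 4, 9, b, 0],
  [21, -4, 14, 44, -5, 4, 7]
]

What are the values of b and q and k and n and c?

Rows 1 and 2 both sum to 81, so that's the common total.
The known cells in row 6 total 58, leaving 81 − 58 = 23 for the blank.
The known cells in column 1 total 54, leaving 81 − 54 = 27 for the blank.
The known cells in row 5 total 66, leaving 81 − 66 = 15 for the blank.
The known cells in column 3 total 76, leaving 81 − 76 = 5 for the blank.
The known cells in row 4 total 83, leaving 81 − 83 = -2 for the blank.

b = 23, q = -2, k = 5, n = 15, c = 27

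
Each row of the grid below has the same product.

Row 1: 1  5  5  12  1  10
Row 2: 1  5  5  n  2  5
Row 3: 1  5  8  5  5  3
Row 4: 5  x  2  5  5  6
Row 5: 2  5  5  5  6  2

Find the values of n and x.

n = 12, x = 2

Rows 1 and 3 each multiply to 3000, so every row has product 3000.
Row 2: 1×5×5×2×5 = 250, so the missing entry is 3000 ÷ 250 = 12.
Row 4: 5×2×5×5×6 = 1500, so the missing entry is 3000 ÷ 1500 = 2.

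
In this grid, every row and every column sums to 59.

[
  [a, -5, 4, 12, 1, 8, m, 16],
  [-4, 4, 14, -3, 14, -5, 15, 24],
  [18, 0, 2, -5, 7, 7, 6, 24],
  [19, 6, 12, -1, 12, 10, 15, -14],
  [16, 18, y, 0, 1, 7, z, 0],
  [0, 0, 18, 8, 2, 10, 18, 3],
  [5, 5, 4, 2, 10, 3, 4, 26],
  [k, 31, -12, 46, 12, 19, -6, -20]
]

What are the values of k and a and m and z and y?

Row 8 has 31 − 12 + 46 + 12 + 19 − 6 − 20 = 70; the blank must be 59 − 70 = -11.
Column 1 has -4 + 18 + 19 + 16 + 0 + 5 − 11 = 43; the blank must be 59 − 43 = 16.
Column 3 has 4 + 14 + 2 + 12 + 18 + 4 − 12 = 42; the blank must be 59 − 42 = 17.
Row 5 has 16 + 18 + 17 + 0 + 1 + 7 + 0 = 59; the blank must be 59 − 59 = 0.
Row 1 has 16 − 5 + 4 + 12 + 1 + 8 + 16 = 52; the blank must be 59 − 52 = 7.

k = -11, a = 16, m = 7, z = 0, y = 17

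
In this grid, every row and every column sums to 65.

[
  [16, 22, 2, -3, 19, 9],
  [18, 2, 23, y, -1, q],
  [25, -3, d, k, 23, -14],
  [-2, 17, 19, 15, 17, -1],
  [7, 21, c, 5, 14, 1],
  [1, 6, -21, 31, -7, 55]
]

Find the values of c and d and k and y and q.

Column 6 has 9 − 14 − 1 + 1 + 55 = 50; the blank must be 65 − 50 = 15.
Row 5 has 7 + 21 + 5 + 14 + 1 = 48; the blank must be 65 − 48 = 17.
Column 3 has 2 + 23 + 19 + 17 − 21 = 40; the blank must be 65 − 40 = 25.
Row 3 has 25 − 3 + 25 + 23 − 14 = 56; the blank must be 65 − 56 = 9.
Row 2 has 18 + 2 + 23 − 1 + 15 = 57; the blank must be 65 − 57 = 8.

c = 17, d = 25, k = 9, y = 8, q = 15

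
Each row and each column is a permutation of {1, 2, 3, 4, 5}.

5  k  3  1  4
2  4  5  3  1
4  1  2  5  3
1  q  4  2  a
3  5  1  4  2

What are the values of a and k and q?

Cell (1,2): row 1 already has {1, 3, 4, 5} → 2.
Cell (4,2): column 2 already has {1, 2, 4, 5} → 3.
For row 4, column 5: row 4 already has {1, 2, 3, 4}; that leaves 5.

a = 5, k = 2, q = 3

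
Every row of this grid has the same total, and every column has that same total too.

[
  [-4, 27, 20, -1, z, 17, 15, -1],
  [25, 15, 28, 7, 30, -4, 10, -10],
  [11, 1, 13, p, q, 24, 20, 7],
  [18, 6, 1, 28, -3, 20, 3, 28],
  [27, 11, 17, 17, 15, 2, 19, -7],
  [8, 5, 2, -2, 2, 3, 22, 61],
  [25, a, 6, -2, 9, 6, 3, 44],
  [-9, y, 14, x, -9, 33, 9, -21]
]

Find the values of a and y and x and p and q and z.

a = 10, y = 26, x = 58, p = -4, q = 29, z = 28

Rows 2 and 4 both sum to 101, so that's the common total.
The known cells in row 1 total 73, leaving 101 − 73 = 28 for the blank.
The known cells in column 5 total 72, leaving 101 − 72 = 29 for the blank.
The known cells in row 7 total 91, leaving 101 − 91 = 10 for the blank.
The known cells in column 2 total 75, leaving 101 − 75 = 26 for the blank.
The known cells in row 8 total 43, leaving 101 − 43 = 58 for the blank.
The known cells in row 3 total 105, leaving 101 − 105 = -4 for the blank.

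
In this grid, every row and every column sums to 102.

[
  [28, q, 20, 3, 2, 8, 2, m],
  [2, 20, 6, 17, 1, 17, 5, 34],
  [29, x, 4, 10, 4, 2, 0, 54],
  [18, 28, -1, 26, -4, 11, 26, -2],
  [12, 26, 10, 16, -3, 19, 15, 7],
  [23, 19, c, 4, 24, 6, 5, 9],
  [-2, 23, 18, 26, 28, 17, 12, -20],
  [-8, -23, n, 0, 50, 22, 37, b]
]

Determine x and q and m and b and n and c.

x = -1, q = 10, m = 29, b = -9, n = 33, c = 12

The known cells in row 3 total 103, leaving 102 − 103 = -1 for the blank.
The known cells in column 2 total 92, leaving 102 − 92 = 10 for the blank.
The known cells in row 1 total 73, leaving 102 − 73 = 29 for the blank.
The known cells in column 8 total 111, leaving 102 − 111 = -9 for the blank.
The known cells in row 8 total 69, leaving 102 − 69 = 33 for the blank.
The known cells in row 6 total 90, leaving 102 − 90 = 12 for the blank.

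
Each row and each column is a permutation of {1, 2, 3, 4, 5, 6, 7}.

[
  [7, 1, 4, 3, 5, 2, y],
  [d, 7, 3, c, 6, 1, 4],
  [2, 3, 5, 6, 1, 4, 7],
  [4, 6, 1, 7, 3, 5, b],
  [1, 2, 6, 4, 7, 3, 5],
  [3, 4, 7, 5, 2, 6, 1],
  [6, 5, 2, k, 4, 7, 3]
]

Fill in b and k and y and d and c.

b = 2, k = 1, y = 6, d = 5, c = 2

For row 1, column 7: row 1 already has {1, 2, 3, 4, 5, 7}; that leaves 6.
For row 4, column 7: row 4 already has {1, 3, 4, 5, 6, 7}; that leaves 2.
For row 2, column 1: column 1 already has {1, 2, 3, 4, 6, 7}; that leaves 5.
At (row 7, col 4): row 7 already has {2, 3, 4, 5, 6, 7}, so the value is 1.
For row 2, column 4: row 2 already has {1, 3, 4, 5, 6, 7}; that leaves 2.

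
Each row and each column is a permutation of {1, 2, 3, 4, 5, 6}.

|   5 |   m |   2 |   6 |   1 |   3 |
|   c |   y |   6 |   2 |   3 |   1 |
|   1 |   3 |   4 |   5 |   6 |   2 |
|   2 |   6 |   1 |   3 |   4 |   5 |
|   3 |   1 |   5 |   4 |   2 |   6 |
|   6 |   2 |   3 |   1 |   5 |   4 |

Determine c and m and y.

c = 4, m = 4, y = 5

At (row 1, col 2): row 1 already has {1, 2, 3, 5, 6}, so the value is 4.
Cell (2,1): column 1 already has {1, 2, 3, 5, 6} → 4.
Cell (2,2): row 2 already has {1, 2, 3, 4, 6} → 5.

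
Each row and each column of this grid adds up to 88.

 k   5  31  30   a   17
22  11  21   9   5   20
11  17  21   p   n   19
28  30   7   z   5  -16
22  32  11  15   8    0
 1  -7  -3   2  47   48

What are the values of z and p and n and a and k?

z = 34, p = -2, n = 22, a = 1, k = 4

Column 1: 22 + 11 + 28 + 22 + 1 = 84, so its missing entry is 88 − 84 = 4.
Row 1: 4 + 5 + 31 + 30 + 17 = 87, so its missing entry is 88 − 87 = 1.
Column 5: 1 + 5 + 5 + 8 + 47 = 66, so its missing entry is 88 − 66 = 22.
Row 3: 11 + 17 + 21 + 22 + 19 = 90, so its missing entry is 88 − 90 = -2.
Row 4: 28 + 30 + 7 + 5 − 16 = 54, so its missing entry is 88 − 54 = 34.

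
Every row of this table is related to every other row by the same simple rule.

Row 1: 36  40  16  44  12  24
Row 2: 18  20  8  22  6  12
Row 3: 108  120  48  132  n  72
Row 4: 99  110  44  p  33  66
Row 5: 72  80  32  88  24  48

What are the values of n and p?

n = 36, p = 121

Each row is a constant multiple of every other row — this is a multiplication table with the headers hidden.
Row 3 is 108/36 = 3/1 times row 1, so its entry in column 5 is 12 × 3/1 = 36.
Row 4 is 99/36 = 11/4 times row 1, so its entry in column 4 is 44 × 11/4 = 121.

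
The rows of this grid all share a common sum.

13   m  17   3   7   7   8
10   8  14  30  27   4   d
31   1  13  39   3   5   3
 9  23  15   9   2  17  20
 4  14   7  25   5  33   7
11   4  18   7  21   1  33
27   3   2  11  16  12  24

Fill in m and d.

Rows 3 and 7 both add up to 95, so every row sums to 95.
Row 1: 13 + 17 + 3 + 7 + 7 + 8 = 55, so the missing entry is 95 − 55 = 40.
Row 2: 10 + 8 + 14 + 30 + 27 + 4 = 93, so the missing entry is 95 − 93 = 2.

m = 40, d = 2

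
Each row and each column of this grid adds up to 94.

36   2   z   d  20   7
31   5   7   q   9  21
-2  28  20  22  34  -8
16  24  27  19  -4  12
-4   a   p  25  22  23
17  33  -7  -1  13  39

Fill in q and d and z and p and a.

Column 2 has 2 + 5 + 28 + 24 + 33 = 92; the blank must be 94 − 92 = 2.
Row 5 has -4 + 2 + 25 + 22 + 23 = 68; the blank must be 94 − 68 = 26.
Column 3 has 7 + 20 + 27 + 26 − 7 = 73; the blank must be 94 − 73 = 21.
Row 1 has 36 + 2 + 21 + 20 + 7 = 86; the blank must be 94 − 86 = 8.
Row 2 has 31 + 5 + 7 + 9 + 21 = 73; the blank must be 94 − 73 = 21.

q = 21, d = 8, z = 21, p = 26, a = 2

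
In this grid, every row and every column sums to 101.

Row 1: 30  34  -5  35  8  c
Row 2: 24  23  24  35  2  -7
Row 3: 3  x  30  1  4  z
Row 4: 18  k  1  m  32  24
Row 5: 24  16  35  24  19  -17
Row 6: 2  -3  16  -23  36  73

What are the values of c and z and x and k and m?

The known cells in column 4 total 72, leaving 101 − 72 = 29 for the blank.
The known cells in row 4 total 104, leaving 101 − 104 = -3 for the blank.
The known cells in column 2 total 67, leaving 101 − 67 = 34 for the blank.
The known cells in row 1 total 102, leaving 101 − 102 = -1 for the blank.
The known cells in row 3 total 72, leaving 101 − 72 = 29 for the blank.

c = -1, z = 29, x = 34, k = -3, m = 29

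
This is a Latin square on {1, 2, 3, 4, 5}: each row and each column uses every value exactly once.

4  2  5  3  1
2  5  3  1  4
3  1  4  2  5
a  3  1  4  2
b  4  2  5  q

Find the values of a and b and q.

At (row 5, col 5): column 5 already has {1, 2, 4, 5}, so the value is 3.
At (row 5, col 1): row 5 already has {2, 3, 4, 5}, so the value is 1.
Cell (4,1): row 4 already has {1, 2, 3, 4} → 5.

a = 5, b = 1, q = 3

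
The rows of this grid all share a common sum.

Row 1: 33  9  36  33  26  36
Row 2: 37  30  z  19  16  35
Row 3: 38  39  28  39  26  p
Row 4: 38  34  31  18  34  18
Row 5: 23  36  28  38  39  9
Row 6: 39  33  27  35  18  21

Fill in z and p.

z = 36, p = 3

The complete rows each total 173.
Row 2 is missing 173 − 137 = 36 (since 37 + 30 + 19 + 16 + 35 = 137).
Row 3 is missing 173 − 170 = 3 (since 38 + 39 + 28 + 39 + 26 = 170).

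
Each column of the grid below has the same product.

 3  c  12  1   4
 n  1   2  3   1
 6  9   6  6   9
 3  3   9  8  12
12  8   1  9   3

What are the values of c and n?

c = 6, n = 2

Columns 3 and 4 each multiply to 1296, so every column has product 1296.
Column 2: 1×9×3×8 = 216, so the missing entry is 1296 ÷ 216 = 6.
Column 1: 3×6×3×12 = 648, so the missing entry is 1296 ÷ 648 = 2.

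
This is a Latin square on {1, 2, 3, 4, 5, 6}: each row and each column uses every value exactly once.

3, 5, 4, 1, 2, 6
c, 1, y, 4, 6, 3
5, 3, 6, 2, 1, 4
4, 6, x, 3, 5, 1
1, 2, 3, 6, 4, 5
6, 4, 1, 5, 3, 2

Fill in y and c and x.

At (row 2, col 1): column 1 already has {1, 3, 4, 5, 6}, so the value is 2.
For row 4, column 3: row 4 already has {1, 3, 4, 5, 6}; that leaves 2.
At (row 2, col 3): row 2 already has {1, 2, 3, 4, 6}, so the value is 5.

y = 5, c = 2, x = 2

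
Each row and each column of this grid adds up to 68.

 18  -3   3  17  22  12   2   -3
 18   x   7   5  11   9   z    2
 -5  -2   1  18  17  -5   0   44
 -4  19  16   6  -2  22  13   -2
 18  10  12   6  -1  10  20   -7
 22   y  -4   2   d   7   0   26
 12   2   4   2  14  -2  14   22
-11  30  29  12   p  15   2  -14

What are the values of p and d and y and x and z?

p = 5, d = 2, y = 13, x = -1, z = 17

Row 8: -11 + 30 + 29 + 12 + 15 + 2 − 14 = 63, so its missing entry is 68 − 63 = 5.
Column 5: 22 + 11 + 17 − 2 − 1 + 14 + 5 = 66, so its missing entry is 68 − 66 = 2.
Row 6: 22 − 4 + 2 + 2 + 7 + 0 + 26 = 55, so its missing entry is 68 − 55 = 13.
Column 2: -3 − 2 + 19 + 10 + 13 + 2 + 30 = 69, so its missing entry is 68 − 69 = -1.
Row 2: 18 − 1 + 7 + 5 + 11 + 9 + 2 = 51, so its missing entry is 68 − 51 = 17.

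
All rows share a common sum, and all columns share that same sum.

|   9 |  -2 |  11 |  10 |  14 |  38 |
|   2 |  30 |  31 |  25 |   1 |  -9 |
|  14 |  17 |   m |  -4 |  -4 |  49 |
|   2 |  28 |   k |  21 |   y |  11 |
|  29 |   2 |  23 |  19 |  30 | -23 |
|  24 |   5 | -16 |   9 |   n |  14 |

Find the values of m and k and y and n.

m = 8, k = 23, y = -5, n = 44

Rows 1 and 2 both sum to 80, so that's the common total.
Row 6: 24 + 5 − 16 + 9 + 14 = 36, so its missing entry is 80 − 36 = 44.
Column 5: 14 + 1 − 4 + 30 + 44 = 85, so its missing entry is 80 − 85 = -5.
Row 4: 2 + 28 + 21 − 5 + 11 = 57, so its missing entry is 80 − 57 = 23.
Row 3: 14 + 17 − 4 − 4 + 49 = 72, so its missing entry is 80 − 72 = 8.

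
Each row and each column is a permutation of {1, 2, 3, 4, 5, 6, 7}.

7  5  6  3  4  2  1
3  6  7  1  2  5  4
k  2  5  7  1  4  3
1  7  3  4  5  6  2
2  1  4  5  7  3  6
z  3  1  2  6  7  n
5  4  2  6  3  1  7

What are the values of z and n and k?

For row 3, column 1: row 3 already has {1, 2, 3, 4, 5, 7}; that leaves 6.
Cell (6,1): column 1 already has {1, 2, 3, 5, 6, 7} → 4.
At (row 6, col 7): row 6 already has {1, 2, 3, 4, 6, 7}, so the value is 5.

z = 4, n = 5, k = 6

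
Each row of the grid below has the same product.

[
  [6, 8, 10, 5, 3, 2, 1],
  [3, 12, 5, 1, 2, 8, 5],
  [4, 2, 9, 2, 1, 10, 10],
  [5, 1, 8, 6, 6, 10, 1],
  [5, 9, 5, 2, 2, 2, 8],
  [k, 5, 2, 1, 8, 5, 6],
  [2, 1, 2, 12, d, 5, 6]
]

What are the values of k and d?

k = 6, d = 10

Rows 4 and 5 each multiply to 14400, so every row has product 14400.
Row 6: 5×2×1×8×5×6 = 2400, so the missing entry is 14400 ÷ 2400 = 6.
Row 7: 2×1×2×12×5×6 = 1440, so the missing entry is 14400 ÷ 1440 = 10.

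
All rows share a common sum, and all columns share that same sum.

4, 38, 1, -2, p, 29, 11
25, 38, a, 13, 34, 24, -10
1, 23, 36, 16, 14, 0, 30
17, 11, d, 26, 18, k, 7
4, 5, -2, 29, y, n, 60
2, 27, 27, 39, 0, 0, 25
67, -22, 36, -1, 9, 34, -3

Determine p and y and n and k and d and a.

p = 39, y = 6, n = 18, k = 15, d = 26, a = -4

Rows 3 and 6 both sum to 120, so that's the common total.
The known cells in row 2 total 124, leaving 120 − 124 = -4 for the blank.
The known cells in row 1 total 81, leaving 120 − 81 = 39 for the blank.
The known cells in column 5 total 114, leaving 120 − 114 = 6 for the blank.
The known cells in row 5 total 102, leaving 120 − 102 = 18 for the blank.
The known cells in column 3 total 94, leaving 120 − 94 = 26 for the blank.
The known cells in row 4 total 105, leaving 120 − 105 = 15 for the blank.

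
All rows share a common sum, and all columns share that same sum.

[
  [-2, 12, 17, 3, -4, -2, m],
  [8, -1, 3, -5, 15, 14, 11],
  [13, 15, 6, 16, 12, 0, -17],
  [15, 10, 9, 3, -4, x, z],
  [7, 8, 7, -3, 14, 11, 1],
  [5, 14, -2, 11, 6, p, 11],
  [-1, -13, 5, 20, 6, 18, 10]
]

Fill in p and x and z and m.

Rows 2 and 3 both sum to 45, so that's the common total.
Row 6 has 5 + 14 − 2 + 11 + 6 + 11 = 45; the blank must be 45 − 45 = 0.
Row 1 has -2 + 12 + 17 + 3 − 4 − 2 = 24; the blank must be 45 − 24 = 21.
Column 6 has -2 + 14 + 0 + 11 + 0 + 18 = 41; the blank must be 45 − 41 = 4.
Row 4 has 15 + 10 + 9 + 3 − 4 + 4 = 37; the blank must be 45 − 37 = 8.

p = 0, x = 4, z = 8, m = 21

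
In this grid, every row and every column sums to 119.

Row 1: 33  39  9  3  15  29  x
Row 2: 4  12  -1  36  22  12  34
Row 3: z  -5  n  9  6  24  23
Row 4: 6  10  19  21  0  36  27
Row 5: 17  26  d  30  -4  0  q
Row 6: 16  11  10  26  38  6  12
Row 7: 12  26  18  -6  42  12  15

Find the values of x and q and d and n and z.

x = -9, q = 17, d = 33, n = 31, z = 31

The known cells in column 1 total 88, leaving 119 − 88 = 31 for the blank.
The known cells in row 1 total 128, leaving 119 − 128 = -9 for the blank.
The known cells in column 7 total 102, leaving 119 − 102 = 17 for the blank.
The known cells in row 5 total 86, leaving 119 − 86 = 33 for the blank.
The known cells in row 3 total 88, leaving 119 − 88 = 31 for the blank.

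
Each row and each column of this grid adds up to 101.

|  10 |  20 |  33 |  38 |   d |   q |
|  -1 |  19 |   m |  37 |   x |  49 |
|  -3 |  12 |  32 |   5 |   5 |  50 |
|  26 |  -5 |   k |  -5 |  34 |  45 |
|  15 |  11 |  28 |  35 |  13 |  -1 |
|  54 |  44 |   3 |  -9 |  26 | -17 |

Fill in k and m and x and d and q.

k = 6, m = -1, x = -2, d = 25, q = -25

Column 6 has 49 + 50 + 45 − 1 − 17 = 126; the blank must be 101 − 126 = -25.
Row 1 has 10 + 20 + 33 + 38 − 25 = 76; the blank must be 101 − 76 = 25.
Column 5 has 25 + 5 + 34 + 13 + 26 = 103; the blank must be 101 − 103 = -2.
Row 2 has -1 + 19 + 37 − 2 + 49 = 102; the blank must be 101 − 102 = -1.
Row 4 has 26 − 5 − 5 + 34 + 45 = 95; the blank must be 101 − 95 = 6.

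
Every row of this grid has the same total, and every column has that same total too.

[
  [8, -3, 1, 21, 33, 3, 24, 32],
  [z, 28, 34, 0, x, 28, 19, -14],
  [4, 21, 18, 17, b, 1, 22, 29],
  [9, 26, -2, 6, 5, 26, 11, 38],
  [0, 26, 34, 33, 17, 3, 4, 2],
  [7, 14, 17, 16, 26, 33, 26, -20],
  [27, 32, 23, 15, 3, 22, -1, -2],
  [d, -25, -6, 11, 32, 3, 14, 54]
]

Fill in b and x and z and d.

Rows 1 and 4 both sum to 119, so that's the common total.
The known cells in row 3 total 112, leaving 119 − 112 = 7 for the blank.
The known cells in row 8 total 83, leaving 119 − 83 = 36 for the blank.
The known cells in column 1 total 91, leaving 119 − 91 = 28 for the blank.
The known cells in row 2 total 123, leaving 119 − 123 = -4 for the blank.

b = 7, x = -4, z = 28, d = 36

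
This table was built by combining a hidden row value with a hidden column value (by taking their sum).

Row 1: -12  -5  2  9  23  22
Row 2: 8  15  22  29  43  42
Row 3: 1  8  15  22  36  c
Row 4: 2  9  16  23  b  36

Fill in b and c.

b = 37, c = 35

The difference between any two rows is the same in every column — this is an addition table with the headers hidden.
Row 4 minus row 1 is 9 − (-5) = 14, so its entry in column 5 is 23 + 14 = 37.
Row 3 minus row 1 is 8 − (-5) = 13, so its entry in column 6 is 22 + 13 = 35.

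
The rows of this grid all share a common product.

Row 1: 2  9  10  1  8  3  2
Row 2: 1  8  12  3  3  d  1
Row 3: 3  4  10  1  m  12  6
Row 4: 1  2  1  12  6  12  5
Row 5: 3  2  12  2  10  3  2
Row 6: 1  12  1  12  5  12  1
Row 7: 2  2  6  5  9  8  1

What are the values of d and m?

Rows 6 and 7 each multiply to 8640, so every row has product 8640.
Row 2: 1×8×12×3×3×1 = 864, so the missing entry is 8640 ÷ 864 = 10.
Row 3: 3×4×10×1×12×6 = 8640, so the missing entry is 8640 ÷ 8640 = 1.

d = 10, m = 1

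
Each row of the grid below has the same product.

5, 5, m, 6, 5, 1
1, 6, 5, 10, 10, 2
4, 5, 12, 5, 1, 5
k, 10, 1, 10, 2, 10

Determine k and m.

k = 3, m = 8

Rows 2 and 3 each multiply to 6000, so every row has product 6000.
Row 4: 10×1×10×2×10 = 2000, so the missing entry is 6000 ÷ 2000 = 3.
Row 1: 5×5×6×5×1 = 750, so the missing entry is 6000 ÷ 750 = 8.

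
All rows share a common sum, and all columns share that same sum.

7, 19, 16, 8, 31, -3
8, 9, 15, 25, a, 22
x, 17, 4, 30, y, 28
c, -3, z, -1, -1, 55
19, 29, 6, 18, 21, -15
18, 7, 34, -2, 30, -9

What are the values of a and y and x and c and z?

a = -1, y = -2, x = 1, c = 25, z = 3

Rows 1 and 5 both sum to 78, so that's the common total.
The known cells in row 2 total 79, leaving 78 − 79 = -1 for the blank.
The known cells in column 5 total 80, leaving 78 − 80 = -2 for the blank.
The known cells in row 3 total 77, leaving 78 − 77 = 1 for the blank.
The known cells in column 1 total 53, leaving 78 − 53 = 25 for the blank.
The known cells in row 4 total 75, leaving 78 − 75 = 3 for the blank.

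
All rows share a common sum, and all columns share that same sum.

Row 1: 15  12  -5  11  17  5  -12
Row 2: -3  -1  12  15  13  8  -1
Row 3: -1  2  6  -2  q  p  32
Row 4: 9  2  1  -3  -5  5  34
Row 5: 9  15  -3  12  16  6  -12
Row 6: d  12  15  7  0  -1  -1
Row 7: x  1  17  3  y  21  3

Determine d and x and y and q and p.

Rows 1 and 2 both sum to 43, so that's the common total.
The known cells in row 6 total 32, leaving 43 − 32 = 11 for the blank.
The known cells in column 1 total 40, leaving 43 − 40 = 3 for the blank.
The known cells in row 7 total 48, leaving 43 − 48 = -5 for the blank.
The known cells in column 5 total 36, leaving 43 − 36 = 7 for the blank.
The known cells in row 3 total 44, leaving 43 − 44 = -1 for the blank.

d = 11, x = 3, y = -5, q = 7, p = -1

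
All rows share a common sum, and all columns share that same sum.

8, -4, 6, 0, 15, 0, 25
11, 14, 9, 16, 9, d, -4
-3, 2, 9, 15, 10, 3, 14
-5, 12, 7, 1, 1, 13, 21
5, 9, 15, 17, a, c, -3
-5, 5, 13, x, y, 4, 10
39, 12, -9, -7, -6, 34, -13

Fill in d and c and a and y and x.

Rows 1 and 3 both sum to 50, so that's the common total.
Row 2 has 11 + 14 + 9 + 16 + 9 − 4 = 55; the blank must be 50 − 55 = -5.
Column 6 has 0 − 5 + 3 + 13 + 4 + 34 = 49; the blank must be 50 − 49 = 1.
Row 5 has 5 + 9 + 15 + 17 + 1 − 3 = 44; the blank must be 50 − 44 = 6.
Column 5 has 15 + 9 + 10 + 1 + 6 − 6 = 35; the blank must be 50 − 35 = 15.
Row 6 has -5 + 5 + 13 + 15 + 4 + 10 = 42; the blank must be 50 − 42 = 8.

d = -5, c = 1, a = 6, y = 15, x = 8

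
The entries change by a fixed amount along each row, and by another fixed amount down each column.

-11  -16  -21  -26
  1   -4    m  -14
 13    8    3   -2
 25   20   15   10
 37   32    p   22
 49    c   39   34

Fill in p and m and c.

Along each row the entries change by -5 per step; down each column they change by 12.
Row 5: from 37 at column 1, stepping by -5 to column 3 gives 27.
Row 2: from 1 at column 1, stepping by -5 to column 3 gives -9.
Row 6: from 49 at column 1, stepping by -5 to column 2 gives 44.

p = 27, m = -9, c = 44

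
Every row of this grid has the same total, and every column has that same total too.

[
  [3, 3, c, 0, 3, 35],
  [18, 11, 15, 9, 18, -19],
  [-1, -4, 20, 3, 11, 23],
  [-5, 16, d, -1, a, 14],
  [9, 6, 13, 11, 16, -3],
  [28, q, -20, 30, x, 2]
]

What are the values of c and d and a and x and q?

Rows 2 and 3 both sum to 52, so that's the common total.
The known cells in column 2 total 32, leaving 52 − 32 = 20 for the blank.
The known cells in row 6 total 60, leaving 52 − 60 = -8 for the blank.
The known cells in column 5 total 40, leaving 52 − 40 = 12 for the blank.
The known cells in row 1 total 44, leaving 52 − 44 = 8 for the blank.
The known cells in row 4 total 36, leaving 52 − 36 = 16 for the blank.

c = 8, d = 16, a = 12, x = -8, q = 20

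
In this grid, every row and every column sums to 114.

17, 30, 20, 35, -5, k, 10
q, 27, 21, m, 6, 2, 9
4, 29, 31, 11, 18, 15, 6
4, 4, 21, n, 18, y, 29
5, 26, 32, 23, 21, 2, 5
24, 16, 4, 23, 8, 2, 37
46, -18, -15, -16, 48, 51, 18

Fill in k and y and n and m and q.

Row 1: 17 + 30 + 20 + 35 − 5 + 10 = 107, so its missing entry is 114 − 107 = 7.
Column 1: 17 + 4 + 4 + 5 + 24 + 46 = 100, so its missing entry is 114 − 100 = 14.
Row 2: 14 + 27 + 21 + 6 + 2 + 9 = 79, so its missing entry is 114 − 79 = 35.
Column 4: 35 + 35 + 11 + 23 + 23 − 16 = 111, so its missing entry is 114 − 111 = 3.
Row 4: 4 + 4 + 21 + 3 + 18 + 29 = 79, so its missing entry is 114 − 79 = 35.

k = 7, y = 35, n = 3, m = 35, q = 14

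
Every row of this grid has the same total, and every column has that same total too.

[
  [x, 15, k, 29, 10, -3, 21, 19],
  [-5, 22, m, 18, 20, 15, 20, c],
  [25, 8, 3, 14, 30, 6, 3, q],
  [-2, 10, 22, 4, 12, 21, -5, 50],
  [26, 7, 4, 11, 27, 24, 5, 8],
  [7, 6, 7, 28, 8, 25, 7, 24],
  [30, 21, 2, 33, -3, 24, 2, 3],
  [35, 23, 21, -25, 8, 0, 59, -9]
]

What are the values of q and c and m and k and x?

Rows 4 and 5 both sum to 112, so that's the common total.
Row 3 has 25 + 8 + 3 + 14 + 30 + 6 + 3 = 89; the blank must be 112 − 89 = 23.
Column 1 has -5 + 25 − 2 + 26 + 7 + 30 + 35 = 116; the blank must be 112 − 116 = -4.
Column 8 has 19 + 23 + 50 + 8 + 24 + 3 − 9 = 118; the blank must be 112 − 118 = -6.
Row 2 has -5 + 22 + 18 + 20 + 15 + 20 − 6 = 84; the blank must be 112 − 84 = 28.
Row 1 has -4 + 15 + 29 + 10 − 3 + 21 + 19 = 87; the blank must be 112 − 87 = 25.

q = 23, c = -6, m = 28, k = 25, x = -4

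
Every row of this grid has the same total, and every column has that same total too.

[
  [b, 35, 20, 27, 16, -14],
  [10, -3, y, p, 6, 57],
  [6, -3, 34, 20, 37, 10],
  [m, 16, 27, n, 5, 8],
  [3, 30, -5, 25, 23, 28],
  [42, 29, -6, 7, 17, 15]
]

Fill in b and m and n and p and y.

b = 20, m = 23, n = 25, p = 0, y = 34

Rows 3 and 5 both sum to 104, so that's the common total.
Column 3: 20 + 34 + 27 − 5 − 6 = 70, so its missing entry is 104 − 70 = 34.
Row 1: 35 + 20 + 27 + 16 − 14 = 84, so its missing entry is 104 − 84 = 20.
Column 1: 20 + 10 + 6 + 3 + 42 = 81, so its missing entry is 104 − 81 = 23.
Row 4: 23 + 16 + 27 + 5 + 8 = 79, so its missing entry is 104 − 79 = 25.
Row 2: 10 − 3 + 34 + 6 + 57 = 104, so its missing entry is 104 − 104 = 0.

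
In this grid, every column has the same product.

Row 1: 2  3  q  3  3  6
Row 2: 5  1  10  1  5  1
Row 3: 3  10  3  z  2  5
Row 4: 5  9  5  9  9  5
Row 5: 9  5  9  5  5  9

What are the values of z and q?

Columns 1 and 5 each multiply to 1350, so every column has product 1350.
Column 4: 3×1×9×5 = 135, so the missing entry is 1350 ÷ 135 = 10.
Column 3: 10×3×5×9 = 1350, so the missing entry is 1350 ÷ 1350 = 1.

z = 10, q = 1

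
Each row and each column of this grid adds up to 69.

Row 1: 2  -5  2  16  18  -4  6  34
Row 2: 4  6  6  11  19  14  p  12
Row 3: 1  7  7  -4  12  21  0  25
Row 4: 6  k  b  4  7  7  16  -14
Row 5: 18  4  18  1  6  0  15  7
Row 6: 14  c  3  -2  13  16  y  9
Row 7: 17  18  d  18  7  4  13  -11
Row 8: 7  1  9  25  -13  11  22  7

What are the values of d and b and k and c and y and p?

Row 7: 17 + 18 + 18 + 7 + 4 + 13 − 11 = 66, so its missing entry is 69 − 66 = 3.
Row 2: 4 + 6 + 6 + 11 + 19 + 14 + 12 = 72, so its missing entry is 69 − 72 = -3.
Column 7: 6 − 3 + 0 + 16 + 15 + 13 + 22 = 69, so its missing entry is 69 − 69 = 0.
Row 6: 14 + 3 − 2 + 13 + 16 + 0 + 9 = 53, so its missing entry is 69 − 53 = 16.
Column 2: -5 + 6 + 7 + 4 + 16 + 18 + 1 = 47, so its missing entry is 69 − 47 = 22.
Row 4: 6 + 22 + 4 + 7 + 7 + 16 − 14 = 48, so its missing entry is 69 − 48 = 21.

d = 3, b = 21, k = 22, c = 16, y = 0, p = -3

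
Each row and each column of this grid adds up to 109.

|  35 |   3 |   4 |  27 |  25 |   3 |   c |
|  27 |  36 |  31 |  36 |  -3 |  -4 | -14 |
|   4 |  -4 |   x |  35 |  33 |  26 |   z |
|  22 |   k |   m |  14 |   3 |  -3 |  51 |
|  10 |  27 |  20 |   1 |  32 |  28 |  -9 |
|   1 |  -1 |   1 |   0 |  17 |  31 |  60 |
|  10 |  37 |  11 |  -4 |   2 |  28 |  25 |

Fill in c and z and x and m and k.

c = 12, z = -16, x = 31, m = 11, k = 11

The known cells in column 2 total 98, leaving 109 − 98 = 11 for the blank.
The known cells in row 1 total 97, leaving 109 − 97 = 12 for the blank.
The known cells in column 7 total 125, leaving 109 − 125 = -16 for the blank.
The known cells in row 3 total 78, leaving 109 − 78 = 31 for the blank.
The known cells in row 4 total 98, leaving 109 − 98 = 11 for the blank.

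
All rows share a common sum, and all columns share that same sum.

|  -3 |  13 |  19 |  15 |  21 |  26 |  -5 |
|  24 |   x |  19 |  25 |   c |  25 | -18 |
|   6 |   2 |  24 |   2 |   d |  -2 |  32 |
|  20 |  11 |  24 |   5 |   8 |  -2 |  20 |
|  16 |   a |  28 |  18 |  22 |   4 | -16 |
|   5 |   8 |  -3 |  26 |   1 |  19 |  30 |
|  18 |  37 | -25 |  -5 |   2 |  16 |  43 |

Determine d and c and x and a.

d = 22, c = 10, x = 1, a = 14

Rows 1 and 4 both sum to 86, so that's the common total.
Row 3: 6 + 2 + 24 + 2 − 2 + 32 = 64, so its missing entry is 86 − 64 = 22.
Row 5: 16 + 28 + 18 + 22 + 4 − 16 = 72, so its missing entry is 86 − 72 = 14.
Column 2: 13 + 2 + 11 + 14 + 8 + 37 = 85, so its missing entry is 86 − 85 = 1.
Row 2: 24 + 1 + 19 + 25 + 25 − 18 = 76, so its missing entry is 86 − 76 = 10.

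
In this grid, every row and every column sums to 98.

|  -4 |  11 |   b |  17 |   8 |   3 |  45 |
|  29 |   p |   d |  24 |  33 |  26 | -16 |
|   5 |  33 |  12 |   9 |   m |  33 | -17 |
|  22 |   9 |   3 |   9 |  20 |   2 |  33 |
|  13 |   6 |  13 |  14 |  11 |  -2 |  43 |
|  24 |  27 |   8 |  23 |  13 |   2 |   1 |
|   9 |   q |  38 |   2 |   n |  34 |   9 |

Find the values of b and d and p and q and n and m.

b = 18, d = 6, p = -4, q = 16, n = -10, m = 23

Row 3 has 5 + 33 + 12 + 9 + 33 − 17 = 75; the blank must be 98 − 75 = 23.
Column 5 has 8 + 33 + 23 + 20 + 11 + 13 = 108; the blank must be 98 − 108 = -10.
Row 7 has 9 + 38 + 2 − 10 + 34 + 9 = 82; the blank must be 98 − 82 = 16.
Column 2 has 11 + 33 + 9 + 6 + 27 + 16 = 102; the blank must be 98 − 102 = -4.
Row 2 has 29 − 4 + 24 + 33 + 26 − 16 = 92; the blank must be 98 − 92 = 6.
Row 1 has -4 + 11 + 17 + 8 + 3 + 45 = 80; the blank must be 98 − 80 = 18.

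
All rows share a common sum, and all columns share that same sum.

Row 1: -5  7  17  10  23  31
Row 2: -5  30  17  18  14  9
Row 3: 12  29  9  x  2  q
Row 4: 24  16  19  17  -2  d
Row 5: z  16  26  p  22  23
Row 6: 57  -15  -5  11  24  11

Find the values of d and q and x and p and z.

d = 9, q = 0, x = 31, p = -4, z = 0

Rows 1 and 2 both sum to 83, so that's the common total.
The known cells in column 1 total 83, leaving 83 − 83 = 0 for the blank.
The known cells in row 5 total 87, leaving 83 − 87 = -4 for the blank.
The known cells in column 4 total 52, leaving 83 − 52 = 31 for the blank.
The known cells in row 3 total 83, leaving 83 − 83 = 0 for the blank.
The known cells in row 4 total 74, leaving 83 − 74 = 9 for the blank.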